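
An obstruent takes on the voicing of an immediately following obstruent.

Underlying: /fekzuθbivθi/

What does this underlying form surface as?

[fegzuðbifθi]

/k/ before /z/ (voiced) → [g]
/θ/ before /b/ (voiced) → [ð]
/v/ before /θ/ (voiceless) → [f]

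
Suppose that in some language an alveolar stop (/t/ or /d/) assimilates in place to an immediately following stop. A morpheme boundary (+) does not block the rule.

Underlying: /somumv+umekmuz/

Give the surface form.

[somumv+umekmuz]

no segment meets the rule's conditions; no change.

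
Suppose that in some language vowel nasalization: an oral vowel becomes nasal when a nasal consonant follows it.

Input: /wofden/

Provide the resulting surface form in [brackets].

[wofdẽn]

/e/ before nasal /n/ → [ẽ]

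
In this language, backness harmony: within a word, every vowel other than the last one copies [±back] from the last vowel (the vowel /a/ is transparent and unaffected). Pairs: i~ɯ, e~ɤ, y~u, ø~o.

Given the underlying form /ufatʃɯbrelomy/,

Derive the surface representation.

/u/ harmonizes with /y/ ([-back]) → [y]
/ɯ/ harmonizes with /y/ ([-back]) → [i]
/o/ harmonizes with /y/ ([-back]) → [ø]

[yfatʃibrelømy]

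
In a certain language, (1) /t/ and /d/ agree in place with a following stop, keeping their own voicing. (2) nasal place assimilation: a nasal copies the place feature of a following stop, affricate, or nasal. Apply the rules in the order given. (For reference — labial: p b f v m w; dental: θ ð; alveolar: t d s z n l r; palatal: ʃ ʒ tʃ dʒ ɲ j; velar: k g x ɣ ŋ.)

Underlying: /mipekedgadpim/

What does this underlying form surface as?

Rule 1: /d/ before /g/ (velar) → [g]
Rule 1: /d/ before /p/ (labial) → [b]
After rule 1: mipekeggabpim
Rule 2: no segment meets the rule's conditions; no change.

[mipekeggabpim]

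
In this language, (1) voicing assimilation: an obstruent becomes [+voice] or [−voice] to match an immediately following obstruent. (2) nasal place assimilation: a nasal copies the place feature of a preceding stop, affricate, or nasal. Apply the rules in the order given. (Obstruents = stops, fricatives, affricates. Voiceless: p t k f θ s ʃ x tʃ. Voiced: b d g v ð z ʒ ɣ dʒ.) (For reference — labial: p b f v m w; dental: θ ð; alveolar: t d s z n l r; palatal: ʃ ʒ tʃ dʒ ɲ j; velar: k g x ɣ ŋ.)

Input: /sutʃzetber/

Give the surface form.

[sudʒzedber]

Rule 1: /tʃ/ before /z/ (voiced) → [dʒ]
Rule 1: /t/ before /b/ (voiced) → [d]
After rule 1: sudʒzedber
Rule 2: no segment meets the rule's conditions; no change.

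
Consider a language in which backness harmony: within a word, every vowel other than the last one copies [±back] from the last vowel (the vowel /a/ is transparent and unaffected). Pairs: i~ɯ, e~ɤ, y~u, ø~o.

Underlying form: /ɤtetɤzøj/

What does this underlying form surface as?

[etetezøj]

/ɤ/ harmonizes with /ø/ ([-back]) → [e]
/ɤ/ harmonizes with /ø/ ([-back]) → [e]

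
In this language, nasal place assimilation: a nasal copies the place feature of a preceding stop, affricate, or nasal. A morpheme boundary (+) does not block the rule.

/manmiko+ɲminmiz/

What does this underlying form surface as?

[manniko+ɲɲinniz]

/m/ after /n/ (alveolar) → [n]
/m/ after /ɲ/ (palatal) → [ɲ]
/m/ after /n/ (alveolar) → [n]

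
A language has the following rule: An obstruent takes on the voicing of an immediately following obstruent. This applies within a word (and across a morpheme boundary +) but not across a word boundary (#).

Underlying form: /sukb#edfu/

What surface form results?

/k/ before /b/ (voiced) → [g]
/d/ before /f/ (voiceless) → [t]

[sugb#etfu]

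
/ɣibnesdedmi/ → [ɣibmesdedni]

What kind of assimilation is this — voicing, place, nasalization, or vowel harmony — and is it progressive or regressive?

/n/→[m] /m/→[n].
Each target copies a feature from the preceding segment, so the direction is progressive.

place assimilation, progressive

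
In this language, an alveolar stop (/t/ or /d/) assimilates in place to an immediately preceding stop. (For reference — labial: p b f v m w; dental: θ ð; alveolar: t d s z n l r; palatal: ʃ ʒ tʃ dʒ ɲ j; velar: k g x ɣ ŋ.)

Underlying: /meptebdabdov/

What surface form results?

/t/ after /p/ (labial) → [p]
/d/ after /b/ (labial) → [b]
/d/ after /b/ (labial) → [b]

[meppebbabbov]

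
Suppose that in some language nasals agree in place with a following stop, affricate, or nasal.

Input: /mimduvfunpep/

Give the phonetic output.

/m/ before /d/ (alveolar) → [n]
/n/ before /p/ (labial) → [m]

[minduvfumpep]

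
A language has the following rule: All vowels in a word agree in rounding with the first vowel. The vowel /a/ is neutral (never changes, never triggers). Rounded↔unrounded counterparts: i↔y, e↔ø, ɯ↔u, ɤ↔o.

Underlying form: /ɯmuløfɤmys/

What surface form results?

[ɯmɯlefɤmis]

/u/ harmonizes with /ɯ/ ([-round]) → [ɯ]
/ø/ harmonizes with /ɯ/ ([-round]) → [e]
/y/ harmonizes with /ɯ/ ([-round]) → [i]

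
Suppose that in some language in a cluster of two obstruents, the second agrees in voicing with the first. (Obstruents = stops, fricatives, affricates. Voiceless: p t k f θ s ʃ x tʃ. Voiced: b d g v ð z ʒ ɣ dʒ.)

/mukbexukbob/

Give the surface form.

[mukpexukpob]

/b/ after /k/ (voiceless) → [p]
/b/ after /k/ (voiceless) → [p]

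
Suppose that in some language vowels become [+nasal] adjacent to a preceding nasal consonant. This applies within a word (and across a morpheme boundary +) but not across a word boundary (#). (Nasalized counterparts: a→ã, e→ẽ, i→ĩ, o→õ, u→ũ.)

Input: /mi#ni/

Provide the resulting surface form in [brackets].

[mĩ#nĩ]

/i/ after nasal /m/ → [ĩ]
/i/ after nasal /n/ → [ĩ]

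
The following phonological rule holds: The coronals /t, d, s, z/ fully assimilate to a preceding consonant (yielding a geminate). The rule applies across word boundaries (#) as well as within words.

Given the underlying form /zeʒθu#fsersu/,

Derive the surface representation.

/s/ after /f/ → [f] (total assimilation)
/s/ after /r/ → [r] (total assimilation)

[zeʒθu#fferru]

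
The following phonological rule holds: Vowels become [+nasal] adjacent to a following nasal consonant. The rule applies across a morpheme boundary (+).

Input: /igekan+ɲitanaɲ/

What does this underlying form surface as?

[igekãn+ɲitãnãɲ]

/a/ before nasal /n/ → [ã]
/a/ before nasal /n/ → [ã]
/a/ before nasal /ɲ/ → [ã]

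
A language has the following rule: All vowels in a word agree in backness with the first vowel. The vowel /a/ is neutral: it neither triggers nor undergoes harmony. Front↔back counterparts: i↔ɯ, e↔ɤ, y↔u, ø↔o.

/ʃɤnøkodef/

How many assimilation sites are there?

/ø/ harmonizes with /ɤ/ ([+back]) → [o]
/e/ harmonizes with /ɤ/ ([+back]) → [ɤ]
2 segments change.

2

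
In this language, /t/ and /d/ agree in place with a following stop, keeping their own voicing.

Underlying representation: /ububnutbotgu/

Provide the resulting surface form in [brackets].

[ububnupbokgu]

/t/ before /b/ (labial) → [p]
/t/ before /g/ (velar) → [k]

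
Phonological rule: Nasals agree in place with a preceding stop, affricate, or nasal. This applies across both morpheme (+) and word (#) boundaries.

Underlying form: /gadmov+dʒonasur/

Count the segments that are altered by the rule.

/m/ after /d/ (alveolar) → [n]
1 segment changes.

1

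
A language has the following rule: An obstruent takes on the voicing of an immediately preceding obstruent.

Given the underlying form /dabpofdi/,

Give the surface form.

/p/ after /b/ (voiced) → [b]
/d/ after /f/ (voiceless) → [t]

[dabbofti]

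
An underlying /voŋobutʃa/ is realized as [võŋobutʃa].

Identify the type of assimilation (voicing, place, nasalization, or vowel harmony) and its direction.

nasalization, regressive

/o/→[õ].
Each target copies a feature from the following segment, so the direction is regressive.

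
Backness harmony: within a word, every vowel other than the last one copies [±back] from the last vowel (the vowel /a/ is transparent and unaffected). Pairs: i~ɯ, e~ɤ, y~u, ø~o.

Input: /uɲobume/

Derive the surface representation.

/u/ harmonizes with /e/ ([-back]) → [y]
/o/ harmonizes with /e/ ([-back]) → [ø]
/u/ harmonizes with /e/ ([-back]) → [y]

[yɲøbyme]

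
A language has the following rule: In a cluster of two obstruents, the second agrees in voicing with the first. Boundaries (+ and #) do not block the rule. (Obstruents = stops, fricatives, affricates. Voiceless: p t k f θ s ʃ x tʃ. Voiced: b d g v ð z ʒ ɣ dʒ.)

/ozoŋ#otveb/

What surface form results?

/v/ after /t/ (voiceless) → [f]

[ozoŋ#otfeb]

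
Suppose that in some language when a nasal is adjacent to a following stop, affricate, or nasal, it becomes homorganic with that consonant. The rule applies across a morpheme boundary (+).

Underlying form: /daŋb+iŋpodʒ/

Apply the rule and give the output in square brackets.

/ŋ/ before /b/ (labial) → [m]
/ŋ/ before /p/ (labial) → [m]

[damb+impodʒ]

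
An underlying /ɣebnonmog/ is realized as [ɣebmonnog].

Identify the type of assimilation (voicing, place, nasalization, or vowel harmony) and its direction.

place assimilation, progressive

/n/→[m] /m/→[n].
Each target copies a feature from the preceding segment, so the direction is progressive.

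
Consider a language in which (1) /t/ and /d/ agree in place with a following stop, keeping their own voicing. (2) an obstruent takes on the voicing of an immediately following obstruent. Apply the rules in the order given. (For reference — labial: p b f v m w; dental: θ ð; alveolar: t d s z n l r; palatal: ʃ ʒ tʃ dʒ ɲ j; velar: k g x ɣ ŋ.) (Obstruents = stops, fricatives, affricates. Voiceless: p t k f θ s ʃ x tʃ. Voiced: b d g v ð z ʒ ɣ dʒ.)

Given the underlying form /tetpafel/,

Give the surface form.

[teppafel]

Rule 1: /t/ before /p/ (labial) → [p]
After rule 1: teppafel
Rule 2: no segment meets the rule's conditions; no change.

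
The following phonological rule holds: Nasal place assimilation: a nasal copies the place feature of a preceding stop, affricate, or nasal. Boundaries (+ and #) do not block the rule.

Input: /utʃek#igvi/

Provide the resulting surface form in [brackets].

[utʃek#igvi]

no segment meets the rule's conditions; no change.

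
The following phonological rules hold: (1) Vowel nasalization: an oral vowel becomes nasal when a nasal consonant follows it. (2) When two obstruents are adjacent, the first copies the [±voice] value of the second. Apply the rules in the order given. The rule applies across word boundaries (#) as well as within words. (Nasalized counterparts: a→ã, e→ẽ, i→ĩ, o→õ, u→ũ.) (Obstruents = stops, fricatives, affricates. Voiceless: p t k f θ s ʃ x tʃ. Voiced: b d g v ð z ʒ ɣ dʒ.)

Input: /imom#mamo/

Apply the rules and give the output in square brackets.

[ĩmõm#mãmo]

Rule 1: /i/ before nasal /m/ → [ĩ]
Rule 1: /o/ before nasal /m/ → [õ]
Rule 1: /a/ before nasal /m/ → [ã]
After rule 1: ĩmõm#mãmo
Rule 2: no segment meets the rule's conditions; no change.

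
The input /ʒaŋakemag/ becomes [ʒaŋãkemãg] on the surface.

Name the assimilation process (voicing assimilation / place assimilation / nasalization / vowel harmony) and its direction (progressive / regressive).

nasalization, progressive

/a/→[ã] /a/→[ã].
Each target copies a feature from the preceding segment, so the direction is progressive.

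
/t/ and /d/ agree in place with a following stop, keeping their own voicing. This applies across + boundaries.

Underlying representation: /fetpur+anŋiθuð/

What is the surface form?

[feppur+anŋiθuð]

/t/ before /p/ (labial) → [p]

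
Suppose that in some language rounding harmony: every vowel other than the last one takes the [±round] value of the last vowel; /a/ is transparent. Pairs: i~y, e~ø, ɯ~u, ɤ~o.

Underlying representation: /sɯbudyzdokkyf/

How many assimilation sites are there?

/ɯ/ harmonizes with /y/ ([+round]) → [u]
1 segment changes.

1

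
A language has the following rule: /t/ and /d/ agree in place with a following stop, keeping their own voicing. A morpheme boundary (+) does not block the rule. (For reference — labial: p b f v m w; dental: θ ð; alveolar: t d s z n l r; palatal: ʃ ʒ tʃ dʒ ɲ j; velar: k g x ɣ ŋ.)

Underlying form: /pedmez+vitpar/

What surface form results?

[pedmez+vippar]

/t/ before /p/ (labial) → [p]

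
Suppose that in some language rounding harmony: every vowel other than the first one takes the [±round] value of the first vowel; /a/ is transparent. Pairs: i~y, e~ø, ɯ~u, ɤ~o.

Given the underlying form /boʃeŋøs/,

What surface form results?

/e/ harmonizes with /o/ ([+round]) → [ø]

[boʃøŋøs]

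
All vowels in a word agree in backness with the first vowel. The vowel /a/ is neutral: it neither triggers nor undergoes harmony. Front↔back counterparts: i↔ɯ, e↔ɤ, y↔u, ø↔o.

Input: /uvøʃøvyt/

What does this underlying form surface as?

/ø/ harmonizes with /u/ ([+back]) → [o]
/ø/ harmonizes with /u/ ([+back]) → [o]
/y/ harmonizes with /u/ ([+back]) → [u]

[uvoʃovut]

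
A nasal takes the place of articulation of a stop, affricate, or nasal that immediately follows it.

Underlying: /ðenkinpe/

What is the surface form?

[ðeŋkimpe]

/n/ before /k/ (velar) → [ŋ]
/n/ before /p/ (labial) → [m]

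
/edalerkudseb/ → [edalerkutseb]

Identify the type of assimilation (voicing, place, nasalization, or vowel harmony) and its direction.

/d/→[t].
Each target copies a feature from the following segment, so the direction is regressive.

voicing assimilation, regressive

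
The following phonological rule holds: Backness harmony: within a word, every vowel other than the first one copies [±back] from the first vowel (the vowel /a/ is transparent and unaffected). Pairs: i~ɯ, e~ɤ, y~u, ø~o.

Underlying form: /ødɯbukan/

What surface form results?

/ɯ/ harmonizes with /ø/ ([-back]) → [i]
/u/ harmonizes with /ø/ ([-back]) → [y]

[ødibykan]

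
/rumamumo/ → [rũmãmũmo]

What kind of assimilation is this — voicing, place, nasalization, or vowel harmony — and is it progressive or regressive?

/u/→[ũ] /a/→[ã] /u/→[ũ].
Each target copies a feature from the following segment, so the direction is regressive.

nasalization, regressive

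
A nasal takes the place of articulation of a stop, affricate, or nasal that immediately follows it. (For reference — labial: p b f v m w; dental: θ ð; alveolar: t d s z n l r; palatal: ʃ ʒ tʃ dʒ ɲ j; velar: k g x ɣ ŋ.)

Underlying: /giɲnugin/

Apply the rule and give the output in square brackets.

[ginnugin]

/ɲ/ before /n/ (alveolar) → [n]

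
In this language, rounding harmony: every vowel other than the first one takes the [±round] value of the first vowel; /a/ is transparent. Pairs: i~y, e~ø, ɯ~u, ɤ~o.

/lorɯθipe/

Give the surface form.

/ɯ/ harmonizes with /o/ ([+round]) → [u]
/i/ harmonizes with /o/ ([+round]) → [y]
/e/ harmonizes with /o/ ([+round]) → [ø]

[loruθypø]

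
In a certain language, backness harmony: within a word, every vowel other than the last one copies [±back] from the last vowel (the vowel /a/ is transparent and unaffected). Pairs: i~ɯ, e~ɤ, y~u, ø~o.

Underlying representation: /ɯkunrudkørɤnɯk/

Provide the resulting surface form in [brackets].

[ɯkunrudkorɤnɯk]

/ø/ harmonizes with /ɯ/ ([+back]) → [o]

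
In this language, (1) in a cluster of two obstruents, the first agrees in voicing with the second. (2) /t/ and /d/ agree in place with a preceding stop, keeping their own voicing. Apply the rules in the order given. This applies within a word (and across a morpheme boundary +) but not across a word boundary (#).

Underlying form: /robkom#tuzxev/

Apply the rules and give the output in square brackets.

[ropkom#tusxev]

Rule 1: /b/ before /k/ (voiceless) → [p]
Rule 1: /z/ before /x/ (voiceless) → [s]
After rule 1: ropkom#tusxev
Rule 2: no segment meets the rule's conditions; no change.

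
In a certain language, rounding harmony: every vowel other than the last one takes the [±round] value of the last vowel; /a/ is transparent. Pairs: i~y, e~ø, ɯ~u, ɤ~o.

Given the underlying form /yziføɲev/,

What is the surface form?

/y/ harmonizes with /e/ ([-round]) → [i]
/ø/ harmonizes with /e/ ([-round]) → [e]

[izifeɲev]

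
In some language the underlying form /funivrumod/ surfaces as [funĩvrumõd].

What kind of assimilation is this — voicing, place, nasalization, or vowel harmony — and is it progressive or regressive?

/i/→[ĩ] /o/→[õ].
Each target copies a feature from the preceding segment, so the direction is progressive.

nasalization, progressive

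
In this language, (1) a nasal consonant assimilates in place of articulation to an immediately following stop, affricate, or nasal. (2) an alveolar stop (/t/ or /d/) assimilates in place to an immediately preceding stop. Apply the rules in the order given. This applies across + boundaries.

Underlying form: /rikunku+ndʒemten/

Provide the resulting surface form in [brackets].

[rikuŋku+ɲdʒenten]

Rule 1: /n/ before /k/ (velar) → [ŋ]
Rule 1: /n/ before /dʒ/ (palatal) → [ɲ]
Rule 1: /m/ before /t/ (alveolar) → [n]
After rule 1: rikuŋku+ɲdʒenten
Rule 2: no segment meets the rule's conditions; no change.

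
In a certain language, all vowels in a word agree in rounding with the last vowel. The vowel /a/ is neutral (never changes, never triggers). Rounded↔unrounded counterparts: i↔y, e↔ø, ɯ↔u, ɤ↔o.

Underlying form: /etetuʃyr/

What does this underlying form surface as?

/e/ harmonizes with /y/ ([+round]) → [ø]
/e/ harmonizes with /y/ ([+round]) → [ø]

[øtøtuʃyr]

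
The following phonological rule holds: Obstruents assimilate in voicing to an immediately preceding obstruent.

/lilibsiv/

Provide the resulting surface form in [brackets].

/s/ after /b/ (voiced) → [z]

[lilibziv]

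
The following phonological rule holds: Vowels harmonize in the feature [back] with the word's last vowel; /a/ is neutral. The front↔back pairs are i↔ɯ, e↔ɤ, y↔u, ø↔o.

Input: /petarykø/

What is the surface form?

no segment meets the rule's conditions; no change.

[petarykø]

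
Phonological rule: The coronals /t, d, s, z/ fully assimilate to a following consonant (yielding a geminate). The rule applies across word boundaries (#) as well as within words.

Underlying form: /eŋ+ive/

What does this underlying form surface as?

[eŋ+ive]

no segment meets the rule's conditions; no change.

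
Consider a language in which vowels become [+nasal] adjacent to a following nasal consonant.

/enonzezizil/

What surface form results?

/e/ before nasal /n/ → [ẽ]
/o/ before nasal /n/ → [õ]

[ẽnõnzezizil]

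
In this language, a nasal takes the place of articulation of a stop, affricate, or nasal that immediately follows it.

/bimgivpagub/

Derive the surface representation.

/m/ before /g/ (velar) → [ŋ]

[biŋgivpagub]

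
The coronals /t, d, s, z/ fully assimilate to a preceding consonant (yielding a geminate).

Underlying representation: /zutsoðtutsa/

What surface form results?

/s/ after /t/ → [t] (total assimilation)
/t/ after /ð/ → [ð] (total assimilation)
/s/ after /t/ → [t] (total assimilation)

[zuttoððutta]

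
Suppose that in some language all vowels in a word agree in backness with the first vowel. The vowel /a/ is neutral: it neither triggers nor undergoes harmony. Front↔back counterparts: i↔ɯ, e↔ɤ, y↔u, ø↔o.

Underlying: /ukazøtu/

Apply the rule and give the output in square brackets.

[ukazotu]

/ø/ harmonizes with /u/ ([+back]) → [o]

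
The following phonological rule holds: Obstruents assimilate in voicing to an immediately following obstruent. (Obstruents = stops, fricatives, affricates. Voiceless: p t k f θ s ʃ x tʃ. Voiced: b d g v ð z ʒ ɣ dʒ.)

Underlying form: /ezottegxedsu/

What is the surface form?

/g/ before /x/ (voiceless) → [k]
/d/ before /s/ (voiceless) → [t]

[ezottekxetsu]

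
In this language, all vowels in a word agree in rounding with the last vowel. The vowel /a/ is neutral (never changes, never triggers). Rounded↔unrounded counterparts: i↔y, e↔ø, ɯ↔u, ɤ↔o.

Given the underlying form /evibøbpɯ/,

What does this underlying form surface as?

[evibebpɯ]

/ø/ harmonizes with /ɯ/ ([-round]) → [e]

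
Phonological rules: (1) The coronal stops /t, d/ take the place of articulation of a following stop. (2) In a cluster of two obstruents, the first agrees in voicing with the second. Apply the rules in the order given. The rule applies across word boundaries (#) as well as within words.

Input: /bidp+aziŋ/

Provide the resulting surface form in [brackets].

[bipp+aziŋ]

Rule 1: /d/ before /p/ (labial) → [b]
After rule 1: bibp+aziŋ
Rule 2: /b/ before /p/ (voiceless) → [p]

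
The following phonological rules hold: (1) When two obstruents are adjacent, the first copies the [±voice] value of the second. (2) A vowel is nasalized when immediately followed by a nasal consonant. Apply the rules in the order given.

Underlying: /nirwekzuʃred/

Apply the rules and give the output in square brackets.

Rule 1: /k/ before /z/ (voiced) → [g]
After rule 1: nirwegzuʃred
Rule 2: no segment meets the rule's conditions; no change.

[nirwegzuʃred]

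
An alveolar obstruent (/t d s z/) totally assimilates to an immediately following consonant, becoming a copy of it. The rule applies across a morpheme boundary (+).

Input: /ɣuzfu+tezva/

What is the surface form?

/z/ before /f/ → [f] (total assimilation)
/z/ before /v/ → [v] (total assimilation)

[ɣuffu+tevva]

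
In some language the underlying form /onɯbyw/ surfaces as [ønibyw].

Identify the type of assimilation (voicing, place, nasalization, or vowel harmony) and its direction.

/o/→[ø] /ɯ/→[i].
Vowels agree with the last vowel, so the harmony is regressive.

vowel harmony, regressive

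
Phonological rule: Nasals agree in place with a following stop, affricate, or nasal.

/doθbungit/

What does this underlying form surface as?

[doθbuŋgit]

/n/ before /g/ (velar) → [ŋ]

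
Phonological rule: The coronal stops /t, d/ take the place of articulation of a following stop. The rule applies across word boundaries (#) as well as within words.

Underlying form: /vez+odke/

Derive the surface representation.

[vez+ogke]

/d/ before /k/ (velar) → [g]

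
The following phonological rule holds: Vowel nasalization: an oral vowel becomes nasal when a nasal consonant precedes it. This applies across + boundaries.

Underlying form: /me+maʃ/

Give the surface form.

/e/ after nasal /m/ → [ẽ]
/a/ after nasal /m/ → [ã]

[mẽ+mãʃ]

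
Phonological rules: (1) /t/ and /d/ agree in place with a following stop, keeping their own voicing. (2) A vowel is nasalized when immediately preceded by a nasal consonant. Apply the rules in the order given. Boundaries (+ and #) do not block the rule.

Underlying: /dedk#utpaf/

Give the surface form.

[degk#uppaf]

Rule 1: /d/ before /k/ (velar) → [g]
Rule 1: /t/ before /p/ (labial) → [p]
After rule 1: degk#uppaf
Rule 2: no segment meets the rule's conditions; no change.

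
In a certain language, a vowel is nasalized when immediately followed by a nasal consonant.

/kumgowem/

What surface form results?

/u/ before nasal /m/ → [ũ]
/e/ before nasal /m/ → [ẽ]

[kũmgowẽm]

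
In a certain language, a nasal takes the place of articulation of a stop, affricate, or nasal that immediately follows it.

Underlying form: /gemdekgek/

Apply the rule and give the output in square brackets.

/m/ before /d/ (alveolar) → [n]

[gendekgek]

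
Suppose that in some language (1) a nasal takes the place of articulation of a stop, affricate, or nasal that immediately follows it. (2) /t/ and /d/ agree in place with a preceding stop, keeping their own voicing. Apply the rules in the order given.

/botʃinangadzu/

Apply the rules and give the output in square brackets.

[botʃinaŋgadzu]

Rule 1: /n/ before /g/ (velar) → [ŋ]
After rule 1: botʃinaŋgadzu
Rule 2: no segment meets the rule's conditions; no change.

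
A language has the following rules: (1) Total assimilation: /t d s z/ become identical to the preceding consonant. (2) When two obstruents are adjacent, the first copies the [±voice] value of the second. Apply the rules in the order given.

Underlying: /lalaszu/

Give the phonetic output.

Rule 1: /z/ after /s/ → [s] (total assimilation)
After rule 1: lalassu
Rule 2: no segment meets the rule's conditions; no change.

[lalassu]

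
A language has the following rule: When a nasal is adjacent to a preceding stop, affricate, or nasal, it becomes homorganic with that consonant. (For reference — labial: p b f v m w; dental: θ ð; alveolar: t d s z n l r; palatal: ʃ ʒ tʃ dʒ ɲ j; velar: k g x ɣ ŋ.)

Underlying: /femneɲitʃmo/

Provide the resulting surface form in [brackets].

/n/ after /m/ (labial) → [m]
/m/ after /tʃ/ (palatal) → [ɲ]

[femmeɲitʃɲo]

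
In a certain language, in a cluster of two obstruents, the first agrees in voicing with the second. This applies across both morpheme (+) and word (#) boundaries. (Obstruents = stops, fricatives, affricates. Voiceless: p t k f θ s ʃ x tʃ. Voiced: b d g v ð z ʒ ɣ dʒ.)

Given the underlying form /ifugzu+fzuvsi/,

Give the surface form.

/f/ before /z/ (voiced) → [v]
/v/ before /s/ (voiceless) → [f]

[ifugzu+vzufsi]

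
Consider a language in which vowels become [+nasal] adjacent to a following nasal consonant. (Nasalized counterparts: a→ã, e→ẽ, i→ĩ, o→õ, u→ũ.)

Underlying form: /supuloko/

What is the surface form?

no segment meets the rule's conditions; no change.

[supuloko]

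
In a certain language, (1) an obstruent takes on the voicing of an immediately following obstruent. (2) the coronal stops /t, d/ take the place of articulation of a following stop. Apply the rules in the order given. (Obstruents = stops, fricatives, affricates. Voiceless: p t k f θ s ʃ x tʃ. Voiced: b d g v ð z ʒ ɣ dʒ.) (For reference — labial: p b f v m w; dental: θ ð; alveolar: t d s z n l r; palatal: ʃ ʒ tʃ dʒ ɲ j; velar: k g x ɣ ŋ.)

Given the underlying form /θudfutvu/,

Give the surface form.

[θutfudvu]

Rule 1: /d/ before /f/ (voiceless) → [t]
Rule 1: /t/ before /v/ (voiced) → [d]
After rule 1: θutfudvu
Rule 2: no segment meets the rule's conditions; no change.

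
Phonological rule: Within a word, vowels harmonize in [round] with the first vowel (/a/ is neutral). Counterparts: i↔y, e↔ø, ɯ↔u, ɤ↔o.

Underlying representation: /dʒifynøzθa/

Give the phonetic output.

/y/ harmonizes with /i/ ([-round]) → [i]
/ø/ harmonizes with /i/ ([-round]) → [e]

[dʒifinezθa]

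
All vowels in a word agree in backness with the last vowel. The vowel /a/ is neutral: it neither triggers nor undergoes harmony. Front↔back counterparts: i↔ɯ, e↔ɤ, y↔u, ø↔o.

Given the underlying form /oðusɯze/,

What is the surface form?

[øðysize]

/o/ harmonizes with /e/ ([-back]) → [ø]
/u/ harmonizes with /e/ ([-back]) → [y]
/ɯ/ harmonizes with /e/ ([-back]) → [i]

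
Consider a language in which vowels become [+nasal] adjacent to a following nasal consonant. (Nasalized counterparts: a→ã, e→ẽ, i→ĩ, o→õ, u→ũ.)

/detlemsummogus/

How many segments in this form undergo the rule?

2

/e/ before nasal /m/ → [ẽ]
/u/ before nasal /m/ → [ũ]
2 segments change.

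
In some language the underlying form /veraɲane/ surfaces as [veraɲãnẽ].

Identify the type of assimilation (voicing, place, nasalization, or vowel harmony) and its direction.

/a/→[ã] /e/→[ẽ].
Each target copies a feature from the preceding segment, so the direction is progressive.

nasalization, progressive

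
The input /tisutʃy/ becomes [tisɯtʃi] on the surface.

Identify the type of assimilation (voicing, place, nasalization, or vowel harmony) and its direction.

/u/→[ɯ] /y/→[i].
Vowels agree with the first vowel, so the harmony is progressive.

vowel harmony, progressive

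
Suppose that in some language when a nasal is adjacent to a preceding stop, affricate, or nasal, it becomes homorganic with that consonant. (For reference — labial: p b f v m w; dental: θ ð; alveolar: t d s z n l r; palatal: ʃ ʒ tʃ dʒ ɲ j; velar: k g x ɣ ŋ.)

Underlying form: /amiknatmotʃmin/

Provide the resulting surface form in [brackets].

[amikŋatnotʃɲin]

/n/ after /k/ (velar) → [ŋ]
/m/ after /t/ (alveolar) → [n]
/m/ after /tʃ/ (palatal) → [ɲ]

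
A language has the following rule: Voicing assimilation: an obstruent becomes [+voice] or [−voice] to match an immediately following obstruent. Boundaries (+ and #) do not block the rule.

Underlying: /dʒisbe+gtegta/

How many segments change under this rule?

/s/ before /b/ (voiced) → [z]
/g/ before /t/ (voiceless) → [k]
/g/ before /t/ (voiceless) → [k]
3 segments change.

3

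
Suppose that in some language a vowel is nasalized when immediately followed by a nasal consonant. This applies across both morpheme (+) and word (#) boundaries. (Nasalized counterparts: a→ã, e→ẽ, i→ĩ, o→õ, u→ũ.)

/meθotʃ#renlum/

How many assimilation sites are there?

/e/ before nasal /n/ → [ẽ]
/u/ before nasal /m/ → [ũ]
2 segments change.

2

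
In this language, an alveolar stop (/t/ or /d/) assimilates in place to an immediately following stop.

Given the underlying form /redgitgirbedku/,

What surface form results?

[reggikgirbegku]

/d/ before /g/ (velar) → [g]
/t/ before /g/ (velar) → [k]
/d/ before /k/ (velar) → [g]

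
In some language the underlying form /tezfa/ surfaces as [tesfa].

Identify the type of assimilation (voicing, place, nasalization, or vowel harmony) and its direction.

voicing assimilation, regressive

/z/→[s].
Each target copies a feature from the following segment, so the direction is regressive.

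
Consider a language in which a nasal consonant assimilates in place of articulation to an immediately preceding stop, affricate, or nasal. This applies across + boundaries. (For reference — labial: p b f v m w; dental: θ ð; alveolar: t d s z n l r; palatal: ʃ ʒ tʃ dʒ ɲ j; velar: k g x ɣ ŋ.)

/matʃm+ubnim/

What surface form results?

/m/ after /tʃ/ (palatal) → [ɲ]
/n/ after /b/ (labial) → [m]

[matʃɲ+ubmim]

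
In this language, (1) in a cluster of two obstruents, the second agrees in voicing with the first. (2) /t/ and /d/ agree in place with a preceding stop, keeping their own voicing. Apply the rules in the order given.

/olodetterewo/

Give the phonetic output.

[olodetterewo]

Rule 1: no segment meets the rule's conditions; no change.
After rule 1: olodetterewo
Rule 2: no segment meets the rule's conditions; no change.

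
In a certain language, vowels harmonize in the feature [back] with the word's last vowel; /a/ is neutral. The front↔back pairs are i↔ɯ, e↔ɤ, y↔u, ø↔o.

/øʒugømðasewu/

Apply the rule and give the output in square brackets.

/ø/ harmonizes with /u/ ([+back]) → [o]
/ø/ harmonizes with /u/ ([+back]) → [o]
/e/ harmonizes with /u/ ([+back]) → [ɤ]

[oʒugomðasɤwu]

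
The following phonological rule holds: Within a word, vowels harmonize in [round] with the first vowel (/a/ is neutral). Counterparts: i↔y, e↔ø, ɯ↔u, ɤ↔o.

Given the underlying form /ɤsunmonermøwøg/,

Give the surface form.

/u/ harmonizes with /ɤ/ ([-round]) → [ɯ]
/o/ harmonizes with /ɤ/ ([-round]) → [ɤ]
/ø/ harmonizes with /ɤ/ ([-round]) → [e]
/ø/ harmonizes with /ɤ/ ([-round]) → [e]

[ɤsɯnmɤnermeweg]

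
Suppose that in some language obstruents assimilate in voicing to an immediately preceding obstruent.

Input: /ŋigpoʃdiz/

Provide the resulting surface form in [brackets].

[ŋigboʃtiz]

/p/ after /g/ (voiced) → [b]
/d/ after /ʃ/ (voiceless) → [t]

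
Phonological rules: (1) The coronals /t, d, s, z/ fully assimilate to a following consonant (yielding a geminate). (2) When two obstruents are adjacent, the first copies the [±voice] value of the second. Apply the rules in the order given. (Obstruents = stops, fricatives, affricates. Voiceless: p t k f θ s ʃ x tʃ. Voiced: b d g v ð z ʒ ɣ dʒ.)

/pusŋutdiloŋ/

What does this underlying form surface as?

Rule 1: /s/ before /ŋ/ → [ŋ] (total assimilation)
Rule 1: /t/ before /d/ → [d] (total assimilation)
After rule 1: puŋŋuddiloŋ
Rule 2: no segment meets the rule's conditions; no change.

[puŋŋuddiloŋ]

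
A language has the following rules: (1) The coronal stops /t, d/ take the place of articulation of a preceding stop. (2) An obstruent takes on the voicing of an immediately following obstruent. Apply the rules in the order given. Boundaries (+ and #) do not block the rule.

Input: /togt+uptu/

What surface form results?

Rule 1: /t/ after /g/ (velar) → [k]
Rule 1: /t/ after /p/ (labial) → [p]
After rule 1: togk+uppu
Rule 2: /g/ before /k/ (voiceless) → [k]

[tokk+uppu]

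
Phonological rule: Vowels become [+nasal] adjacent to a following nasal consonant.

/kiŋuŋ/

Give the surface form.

[kĩŋũŋ]

/i/ before nasal /ŋ/ → [ĩ]
/u/ before nasal /ŋ/ → [ũ]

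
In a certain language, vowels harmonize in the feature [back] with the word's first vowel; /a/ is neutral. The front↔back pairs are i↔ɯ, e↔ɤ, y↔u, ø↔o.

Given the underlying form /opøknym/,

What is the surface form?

[opoknum]

/ø/ harmonizes with /o/ ([+back]) → [o]
/y/ harmonizes with /o/ ([+back]) → [u]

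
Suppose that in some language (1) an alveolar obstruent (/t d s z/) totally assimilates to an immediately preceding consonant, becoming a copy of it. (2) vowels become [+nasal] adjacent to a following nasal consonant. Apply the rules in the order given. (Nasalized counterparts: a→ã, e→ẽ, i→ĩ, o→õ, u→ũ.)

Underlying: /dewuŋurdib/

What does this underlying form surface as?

[dewũŋurrib]

Rule 1: /d/ after /r/ → [r] (total assimilation)
After rule 1: dewuŋurrib
Rule 2: /u/ before nasal /ŋ/ → [ũ]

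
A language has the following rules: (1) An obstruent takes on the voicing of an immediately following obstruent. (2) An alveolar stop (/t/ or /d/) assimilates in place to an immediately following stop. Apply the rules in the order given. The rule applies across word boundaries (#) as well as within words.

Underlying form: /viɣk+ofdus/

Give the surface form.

Rule 1: /ɣ/ before /k/ (voiceless) → [x]
Rule 1: /f/ before /d/ (voiced) → [v]
After rule 1: vixk+ovdus
Rule 2: no segment meets the rule's conditions; no change.

[vixk+ovdus]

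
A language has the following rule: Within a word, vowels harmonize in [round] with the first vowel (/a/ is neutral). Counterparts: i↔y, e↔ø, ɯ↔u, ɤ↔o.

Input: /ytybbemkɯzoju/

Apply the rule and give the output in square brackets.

[ytybbømkuzoju]

/e/ harmonizes with /y/ ([+round]) → [ø]
/ɯ/ harmonizes with /y/ ([+round]) → [u]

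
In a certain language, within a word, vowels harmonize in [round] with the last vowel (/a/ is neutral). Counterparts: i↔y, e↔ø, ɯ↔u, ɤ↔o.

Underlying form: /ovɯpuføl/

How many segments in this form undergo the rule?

/ɯ/ harmonizes with /ø/ ([+round]) → [u]
1 segment changes.

1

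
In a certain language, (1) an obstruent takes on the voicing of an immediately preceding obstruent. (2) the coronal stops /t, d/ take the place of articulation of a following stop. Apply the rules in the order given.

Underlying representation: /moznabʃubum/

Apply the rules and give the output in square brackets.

[moznabʒubum]

Rule 1: /ʃ/ after /b/ (voiced) → [ʒ]
After rule 1: moznabʒubum
Rule 2: no segment meets the rule's conditions; no change.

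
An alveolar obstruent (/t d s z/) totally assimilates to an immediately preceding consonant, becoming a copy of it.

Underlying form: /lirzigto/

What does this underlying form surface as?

[lirriggo]

/z/ after /r/ → [r] (total assimilation)
/t/ after /g/ → [g] (total assimilation)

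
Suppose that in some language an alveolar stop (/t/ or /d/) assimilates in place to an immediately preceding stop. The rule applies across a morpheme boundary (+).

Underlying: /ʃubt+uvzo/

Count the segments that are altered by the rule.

1

/t/ after /b/ (labial) → [p]
1 segment changes.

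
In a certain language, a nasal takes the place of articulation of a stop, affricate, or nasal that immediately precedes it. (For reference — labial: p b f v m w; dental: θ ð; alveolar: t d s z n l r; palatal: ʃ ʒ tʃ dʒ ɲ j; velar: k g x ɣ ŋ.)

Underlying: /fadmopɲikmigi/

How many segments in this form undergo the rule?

3

/m/ after /d/ (alveolar) → [n]
/ɲ/ after /p/ (labial) → [m]
/m/ after /k/ (velar) → [ŋ]
3 segments change.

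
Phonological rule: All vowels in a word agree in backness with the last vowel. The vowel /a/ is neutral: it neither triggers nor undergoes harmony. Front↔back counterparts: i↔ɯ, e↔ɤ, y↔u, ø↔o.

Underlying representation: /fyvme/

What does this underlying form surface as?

no segment meets the rule's conditions; no change.

[fyvme]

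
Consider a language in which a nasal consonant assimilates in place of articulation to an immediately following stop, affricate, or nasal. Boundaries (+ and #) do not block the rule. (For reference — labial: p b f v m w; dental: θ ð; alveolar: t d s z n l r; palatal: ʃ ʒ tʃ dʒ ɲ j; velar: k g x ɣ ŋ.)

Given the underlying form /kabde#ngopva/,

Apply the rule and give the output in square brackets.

[kabde#ŋgopva]

/n/ before /g/ (velar) → [ŋ]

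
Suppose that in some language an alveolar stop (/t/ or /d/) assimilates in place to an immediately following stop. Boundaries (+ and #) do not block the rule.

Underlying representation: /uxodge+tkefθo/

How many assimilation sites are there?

/d/ before /g/ (velar) → [g]
/t/ before /k/ (velar) → [k]
2 segments change.

2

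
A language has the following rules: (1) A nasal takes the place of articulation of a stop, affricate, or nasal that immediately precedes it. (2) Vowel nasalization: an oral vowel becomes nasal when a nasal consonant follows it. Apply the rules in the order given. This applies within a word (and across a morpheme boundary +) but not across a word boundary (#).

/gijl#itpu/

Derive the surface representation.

Rule 1: no segment meets the rule's conditions; no change.
After rule 1: gijl#itpu
Rule 2: no segment meets the rule's conditions; no change.

[gijl#itpu]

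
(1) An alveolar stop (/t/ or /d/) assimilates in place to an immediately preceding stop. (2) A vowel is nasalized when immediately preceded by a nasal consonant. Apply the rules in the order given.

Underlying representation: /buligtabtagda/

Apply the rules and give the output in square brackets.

Rule 1: /t/ after /g/ (velar) → [k]
Rule 1: /t/ after /b/ (labial) → [p]
Rule 1: /d/ after /g/ (velar) → [g]
After rule 1: buligkabpagga
Rule 2: no segment meets the rule's conditions; no change.

[buligkabpagga]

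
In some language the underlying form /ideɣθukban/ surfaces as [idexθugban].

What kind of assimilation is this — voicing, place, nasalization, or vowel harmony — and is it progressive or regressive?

/ɣ/→[x] /k/→[g].
Each target copies a feature from the following segment, so the direction is regressive.

voicing assimilation, regressive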